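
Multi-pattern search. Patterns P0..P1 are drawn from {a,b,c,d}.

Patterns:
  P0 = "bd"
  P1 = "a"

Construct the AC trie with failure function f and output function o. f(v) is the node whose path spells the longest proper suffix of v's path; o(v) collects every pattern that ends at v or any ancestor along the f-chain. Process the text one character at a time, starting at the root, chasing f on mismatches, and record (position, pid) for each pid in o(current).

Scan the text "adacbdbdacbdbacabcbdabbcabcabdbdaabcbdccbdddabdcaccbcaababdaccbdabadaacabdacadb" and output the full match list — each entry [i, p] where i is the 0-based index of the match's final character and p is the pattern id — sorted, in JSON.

Construct AC machine:
Trie nodes:
  n0 'ε': a→3 b→1
  n1 'b': d→2
  n2 'bd': ·  ←P0
  n3 'a': ·  ←P1

Failure links (BFS by depth):
  fail(1) 'b': from fail(0)=0 chase 'b': 0 ⇒ 0;  out=∅∪out(0)=∅
  fail(3) 'a': from fail(0)=0 chase 'a': 0 ⇒ 0;  out={1}∪out(0)={1}
  fail(2) 'bd': from fail(1)=0 chase 'd': 0 ⇒ 0;  out={0}∪out(0)={0}

Scan:
[0] read 'a'  n0⇒n3  → match P1@[0:0]
[1] read 'd'  n3⇒n0 ·f
[2] read 'a'  n0⇒n3  → match P1@[2:2]
[3] read 'c'  n3⇒n0 ·f
[4] read 'b'  n0⇒n1
[5] read 'd'  n1⇒n2  → match P0@[4:5]
[6] read 'b'  n2⇒n1 ·f
[7] read 'd'  n1⇒n2  → match P0@[6:7]
[8] read 'a'  n2⇒n3 ·f  → match P1@[8:8]
[9] read 'c'  n3⇒n0 ·f
[10] read 'b'  n0⇒n1
[11] read 'd'  n1⇒n2  → match P0@[10:11]
[12] read 'b'  n2⇒n1 ·f
[13] read 'a'  n1⇒n3 ·f  → match P1@[13:13]
[14] read 'c'  n3⇒n0 ·f
[15] read 'a'  n0⇒n3  → match P1@[15:15]
[16] read 'b'  n3⇒n1 ·f
[17] read 'c'  n1⇒n0 ·f
[18] read 'b'  n0⇒n1
[19] read 'd'  n1⇒n2  → match P0@[18:19]
[20] read 'a'  n2⇒n3 ·f  → match P1@[20:20]
[21] read 'b'  n3⇒n1 ·f
[22] read 'b'  n1⇒n1 ·f
[23] read 'c'  n1⇒n0 ·f
[24] read 'a'  n0⇒n3  → match P1@[24:24]
[25] read 'b'  n3⇒n1 ·f
[26] read 'c'  n1⇒n0 ·f
[27] read 'a'  n0⇒n3  → match P1@[27:27]
[28] read 'b'  n3⇒n1 ·f
[29] read 'd'  n1⇒n2  → match P0@[28:29]
[30] read 'b'  n2⇒n1 ·f
[31] read 'd'  n1⇒n2  → match P0@[30:31]
[32] read 'a'  n2⇒n3 ·f  → match P1@[32:32]
[33] read 'a'  n3⇒n3 ·f  → match P1@[33:33]
[34] read 'b'  n3⇒n1 ·f
[35] read 'c'  n1⇒n0 ·f
[36] read 'b'  n0⇒n1
[37] read 'd'  n1⇒n2  → match P0@[36:37]
[38] read 'c'  n2⇒n0 ·f
[39] read 'c'  n0⇒n0
[40] read 'b'  n0⇒n1
[41] read 'd'  n1⇒n2  → match P0@[40:41]
[42] read 'd'  n2⇒n0 ·f
[43] read 'd'  n0⇒n0
[44] read 'a'  n0⇒n3  → match P1@[44:44]
[45] read 'b'  n3⇒n1 ·f
[46] read 'd'  n1⇒n2  → match P0@[45:46]
[47] read 'c'  n2⇒n0 ·f
[48] read 'a'  n0⇒n3  → match P1@[48:48]
[49] read 'c'  n3⇒n0 ·f
[50] read 'c'  n0⇒n0
[51] read 'b'  n0⇒n1
[52] read 'c'  n1⇒n0 ·f
[53] read 'a'  n0⇒n3  → match P1@[53:53]
[54] read 'a'  n3⇒n3 ·f  → match P1@[54:54]
[55] read 'b'  n3⇒n1 ·f
[56] read 'a'  n1⇒n3 ·f  → match P1@[56:56]
[57] read 'b'  n3⇒n1 ·f
[58] read 'd'  n1⇒n2  → match P0@[57:58]
[59] read 'a'  n2⇒n3 ·f  → match P1@[59:59]
[60] read 'c'  n3⇒n0 ·f
[61] read 'c'  n0⇒n0
[62] read 'b'  n0⇒n1
[63] read 'd'  n1⇒n2  → match P0@[62:63]
[64] read 'a'  n2⇒n3 ·f  → match P1@[64:64]
[65] read 'b'  n3⇒n1 ·f
[66] read 'a'  n1⇒n3 ·f  → match P1@[66:66]
[67] read 'd'  n3⇒n0 ·f
[68] read 'a'  n0⇒n3  → match P1@[68:68]
[69] read 'a'  n3⇒n3 ·f  → match P1@[69:69]
[70] read 'c'  n3⇒n0 ·f
[71] read 'a'  n0⇒n3  → match P1@[71:71]
[72] read 'b'  n3⇒n1 ·f
[73] read 'd'  n1⇒n2  → match P0@[72:73]
[74] read 'a'  n2⇒n3 ·f  → match P1@[74:74]
[75] read 'c'  n3⇒n0 ·f
[76] read 'a'  n0⇒n3  → match P1@[76:76]
[77] read 'd'  n3⇒n0 ·f
[78] read 'b'  n0⇒n1

Matches: [[0,1],[2,1],[5,0],[7,0],[8,1],[11,0],[13,1],[15,1],[19,0],[20,1],[24,1],[27,1],[29,0],[31,0],[32,1],[33,1],[37,0],[41,0],[44,1],[46,0],[48,1],[53,1],[54,1],[56,1],[58,0],[59,1],[63,0],[64,1],[66,1],[68,1],[69,1],[71,1],[73,0],[74,1],[76,1]]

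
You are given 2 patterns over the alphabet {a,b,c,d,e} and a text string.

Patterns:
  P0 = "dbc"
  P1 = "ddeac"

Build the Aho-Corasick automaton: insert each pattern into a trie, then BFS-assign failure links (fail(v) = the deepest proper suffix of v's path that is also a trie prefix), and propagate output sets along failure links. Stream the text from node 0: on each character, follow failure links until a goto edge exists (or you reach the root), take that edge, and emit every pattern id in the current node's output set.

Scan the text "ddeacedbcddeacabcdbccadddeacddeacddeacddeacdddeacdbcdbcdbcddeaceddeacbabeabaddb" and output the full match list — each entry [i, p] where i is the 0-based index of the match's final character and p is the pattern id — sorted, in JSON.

Build:
Trie (insert patterns):
  0='ε' goto d→1
  1='d' goto b→2 d→4
  2='db' goto c→3
  3='dbc' goto ·  [P0 ends]
  4='dd' goto e→5
  5='dde' goto a→6
  6='ddea' goto c→7
  7='ddeac' goto ·  [P1 ends]

BFS fail/out derivation:
  fail(1) 'd': from fail(0)=0 chase 'd': 0 ⇒ 0;  out=∅∪out(0)=∅
  fail(2) 'db': from fail(1)=0 chase 'b': 0 ⇒ 0;  out=∅∪out(0)=∅
  fail(4) 'dd': from fail(1)=0 chase 'd': 0 ⇒ 1;  out=∅∪out(1)=∅
  fail(3) 'dbc': from fail(2)=0 chase 'c': 0 ⇒ 0;  out={0}∪out(0)={0}
  fail(5) 'dde': from fail(4)=1 chase 'e': 1→0 ⇒ 0;  out=∅∪out(0)=∅
  fail(6) 'ddea': from fail(5)=0 chase 'a': 0 ⇒ 0;  out=∅∪out(0)=∅
  fail(7) 'ddeac': from fail(6)=0 chase 'c': 0 ⇒ 0;  out={1}∪out(0)={1}

Run:
[0] read 'd'  n0⇒n1
[1] read 'd'  n1⇒n4
[2] read 'e'  n4⇒n5
[3] read 'a'  n5⇒n6
[4] read 'c'  n6⇒n7  → match P1@[0:4]
[5] read 'e'  n7⇒n0 ·f
[6] read 'd'  n0⇒n1
[7] read 'b'  n1⇒n2
[8] read 'c'  n2⇒n3  → match P0@[6:8]
[9] read 'd'  n3⇒n1 ·f
[10] read 'd'  n1⇒n4
[11] read 'e'  n4⇒n5
[12] read 'a'  n5⇒n6
[13] read 'c'  n6⇒n7  → match P1@[9:13]
[14] read 'a'  n7⇒n0 ·f
[15] read 'b'  n0⇒n0
[16] read 'c'  n0⇒n0
[17] read 'd'  n0⇒n1
[18] read 'b'  n1⇒n2
[19] read 'c'  n2⇒n3  → match P0@[17:19]
[20] read 'c'  n3⇒n0 ·f
[21] read 'a'  n0⇒n0
[22] read 'd'  n0⇒n1
[23] read 'd'  n1⇒n4
[24] read 'd'  n4⇒n4 ·f
[25] read 'e'  n4⇒n5
[26] read 'a'  n5⇒n6
[27] read 'c'  n6⇒n7  → match P1@[23:27]
[28] read 'd'  n7⇒n1 ·f
[29] read 'd'  n1⇒n4
[30] read 'e'  n4⇒n5
[31] read 'a'  n5⇒n6
[32] read 'c'  n6⇒n7  → match P1@[28:32]
[33] read 'd'  n7⇒n1 ·f
[34] read 'd'  n1⇒n4
[35] read 'e'  n4⇒n5
[36] read 'a'  n5⇒n6
[37] read 'c'  n6⇒n7  → match P1@[33:37]
[38] read 'd'  n7⇒n1 ·f
[39] read 'd'  n1⇒n4
[40] read 'e'  n4⇒n5
[41] read 'a'  n5⇒n6
[42] read 'c'  n6⇒n7  → match P1@[38:42]
[43] read 'd'  n7⇒n1 ·f
[44] read 'd'  n1⇒n4
[45] read 'd'  n4⇒n4 ·f
[46] read 'e'  n4⇒n5
[47] read 'a'  n5⇒n6
[48] read 'c'  n6⇒n7  → match P1@[44:48]
[49] read 'd'  n7⇒n1 ·f
[50] read 'b'  n1⇒n2
[51] read 'c'  n2⇒n3  → match P0@[49:51]
[52] read 'd'  n3⇒n1 ·f
[53] read 'b'  n1⇒n2
[54] read 'c'  n2⇒n3  → match P0@[52:54]
[55] read 'd'  n3⇒n1 ·f
[56] read 'b'  n1⇒n2
[57] read 'c'  n2⇒n3  → match P0@[55:57]
[58] read 'd'  n3⇒n1 ·f
[59] read 'd'  n1⇒n4
[60] read 'e'  n4⇒n5
[61] read 'a'  n5⇒n6
[62] read 'c'  n6⇒n7  → match P1@[58:62]
[63] read 'e'  n7⇒n0 ·f
[64] read 'd'  n0⇒n1
[65] read 'd'  n1⇒n4
[66] read 'e'  n4⇒n5
[67] read 'a'  n5⇒n6
[68] read 'c'  n6⇒n7  → match P1@[64:68]
[69] read 'b'  n7⇒n0 ·f
[70] read 'a'  n0⇒n0
[71] read 'b'  n0⇒n0
[72] read 'e'  n0⇒n0
[73] read 'a'  n0⇒n0
[74] read 'b'  n0⇒n0
[75] read 'a'  n0⇒n0
[76] read 'd'  n0⇒n1
[77] read 'd'  n1⇒n4
[78] read 'b'  n4⇒n2 ·f

All matches (sorted): [[4,1],[8,0],[13,1],[19,0],[27,1],[32,1],[37,1],[42,1],[48,1],[51,0],[54,0],[57,0],[62,1],[68,1]]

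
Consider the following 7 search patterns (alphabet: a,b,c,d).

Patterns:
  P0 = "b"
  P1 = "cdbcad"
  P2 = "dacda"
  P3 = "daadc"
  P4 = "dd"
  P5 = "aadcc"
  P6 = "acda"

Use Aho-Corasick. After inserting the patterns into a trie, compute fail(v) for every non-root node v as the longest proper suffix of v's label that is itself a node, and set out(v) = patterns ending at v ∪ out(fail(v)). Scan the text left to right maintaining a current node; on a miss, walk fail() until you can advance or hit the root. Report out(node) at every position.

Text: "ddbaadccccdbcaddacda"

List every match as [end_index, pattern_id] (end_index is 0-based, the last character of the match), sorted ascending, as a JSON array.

Construct AC machine:
Trie nodes:
  n0 'ε': a→17 b→1 c→2 d→8
  n1 'b': ·  ←P0
  n2 'c': d→3
  n3 'cd': b→4
  n4 'cdb': c→5
  n5 'cdbc': a→6
  n6 'cdbca': d→7
  n7 'cdbcad': ·  ←P1
  n8 'd': a→9 d→16
  n9 'da': a→13 c→10
  n10 'dac': d→11
  n11 'dacd': a→12
  n12 'dacda': ·  ←P2
  n13 'daa': d→14
  n14 'daad': c→15
  n15 'daadc': ·  ←P3
  n16 'dd': ·  ←P4
  n17 'a': a→18 c→22
  n18 'aa': d→19
  n19 'aad': c→20
  n20 'aadc': c→21
  n21 'aadcc': ·  ←P5
  n22 'ac': d→23
  n23 'acd': a→24
  n24 'acda': ·  ←P6

BFS fail/out derivation:
  fail(1) 'b': from fail(0)=0 chase 'b': 0 ⇒ 0;  out={0}∪out(0)={0}
  fail(2) 'c': from fail(0)=0 chase 'c': 0 ⇒ 0;  out=∅∪out(0)=∅
  fail(8) 'd': from fail(0)=0 chase 'd': 0 ⇒ 0;  out=∅∪out(0)=∅
  fail(17) 'a': from fail(0)=0 chase 'a': 0 ⇒ 0;  out=∅∪out(0)=∅
  fail(3) 'cd': from fail(2)=0 chase 'd': 0 ⇒ 8;  out=∅∪out(8)=∅
  fail(9) 'da': from fail(8)=0 chase 'a': 0 ⇒ 17;  out=∅∪out(17)=∅
  fail(16) 'dd': from fail(8)=0 chase 'd': 0 ⇒ 8;  out={4}∪out(8)={4}
  fail(18) 'aa': from fail(17)=0 chase 'a': 0 ⇒ 17;  out=∅∪out(17)=∅
  fail(22) 'ac': from fail(17)=0 chase 'c': 0 ⇒ 2;  out=∅∪out(2)=∅
  fail(4) 'cdb': from fail(3)=8 chase 'b': 8→0 ⇒ 1;  out=∅∪out(1)={0}
  fail(10) 'dac': from fail(9)=17 chase 'c': 17 ⇒ 22;  out=∅∪out(22)=∅
  fail(13) 'daa': from fail(9)=17 chase 'a': 17 ⇒ 18;  out=∅∪out(18)=∅
  fail(19) 'aad': from fail(18)=17 chase 'd': 17→0 ⇒ 8;  out=∅∪out(8)=∅
  fail(23) 'acd': from fail(22)=2 chase 'd': 2 ⇒ 3;  out=∅∪out(3)=∅
  fail(5) 'cdbc': from fail(4)=1 chase 'c': 1→0 ⇒ 2;  out=∅∪out(2)=∅
  fail(11) 'dacd': from fail(10)=22 chase 'd': 22 ⇒ 23;  out=∅∪out(23)=∅
  fail(14) 'daad': from fail(13)=18 chase 'd': 18 ⇒ 19;  out=∅∪out(19)=∅
  fail(20) 'aadc': from fail(19)=8 chase 'c': 8→0 ⇒ 2;  out=∅∪out(2)=∅
  fail(24) 'acda': from fail(23)=3 chase 'a': 3→8 ⇒ 9;  out={6}∪out(9)={6}
  fail(6) 'cdbca': from fail(5)=2 chase 'a': 2→0 ⇒ 17;  out=∅∪out(17)=∅
  fail(12) 'dacda': from fail(11)=23 chase 'a': 23 ⇒ 24;  out={2}∪out(24)={2,6}
  fail(15) 'daadc': from fail(14)=19 chase 'c': 19 ⇒ 20;  out={3}∪out(20)={3}
  fail(21) 'aadcc': from fail(20)=2 chase 'c': 2→0 ⇒ 2;  out={5}∪out(2)={5}
  fail(7) 'cdbcad': from fail(6)=17 chase 'd': 17→0 ⇒ 8;  out={1}∪out(8)={1}

Scan:
pos 0 'd': at 8
pos 1 'd': at 16  emit P4@[0:1]
pos 2 'b': at 1 ·f  emit P0@[2:2]
pos 3 'a': at 17 ·f
pos 4 'a': at 18
pos 5 'd': at 19
pos 6 'c': at 20
pos 7 'c': at 21  emit P5@[3:7]
pos 8 'c': at 2 ·f
pos 9 'c': at 2 ·f
pos 10 'd': at 3
pos 11 'b': at 4  emit P0@[11:11]
pos 12 'c': at 5
pos 13 'a': at 6
pos 14 'd': at 7  emit P1@[9:14]
pos 15 'd': at 16 ·f  emit P4@[14:15]
pos 16 'a': at 9 ·f
pos 17 'c': at 10
pos 18 'd': at 11
pos 19 'a': at 12  emit P2@[15:19],P6@[16:19]

Result: [[1,4],[2,0],[7,5],[11,0],[14,1],[15,4],[19,2],[19,6]]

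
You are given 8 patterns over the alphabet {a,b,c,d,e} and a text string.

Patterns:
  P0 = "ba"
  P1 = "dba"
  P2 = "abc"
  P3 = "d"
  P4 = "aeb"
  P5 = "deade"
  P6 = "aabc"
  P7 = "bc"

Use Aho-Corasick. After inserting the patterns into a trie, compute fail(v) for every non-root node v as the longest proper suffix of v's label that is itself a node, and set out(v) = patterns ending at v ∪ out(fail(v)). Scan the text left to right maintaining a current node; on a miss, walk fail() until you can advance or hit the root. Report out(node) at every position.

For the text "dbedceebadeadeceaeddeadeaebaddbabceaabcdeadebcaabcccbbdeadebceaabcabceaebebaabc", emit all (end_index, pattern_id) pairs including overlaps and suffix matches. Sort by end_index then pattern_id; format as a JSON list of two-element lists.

Build automaton:
Trie nodes:
  n0 'ε': a→6 b→1 d→3
  n1 'b': a→2 c→18
  n2 'ba': ·  [P0 ends]
  n3 'd': b→4 e→11  [P3 ends]
  n4 'db': a→5
  n5 'dba': ·  [P1 ends]
  n6 'a': a→15 b→7 e→9
  n7 'ab': c→8
  n8 'abc': ·  [P2 ends]
  n9 'ae': b→10
  n10 'aeb': ·  [P4 ends]
  n11 'de': a→12
  n12 'dea': d→13
  n13 'dead': e→14
  n14 'deade': ·  [P5 ends]
  n15 'aa': b→16
  n16 'aab': c→17
  n17 'aabc': ·  [P6 ends]
  n18 'bc': ·  [P7 ends]

Failure links (BFS by depth):
  fail(1) 'b': from fail(0)=0 chase 'b': 0 ⇒ 0;  out=∅∪out(0)=∅
  fail(3) 'd': from fail(0)=0 chase 'd': 0 ⇒ 0;  out={3}∪out(0)={3}
  fail(6) 'a': from fail(0)=0 chase 'a': 0 ⇒ 0;  out=∅∪out(0)=∅
  fail(2) 'ba': from fail(1)=0 chase 'a': 0 ⇒ 6;  out={0}∪out(6)={0}
  fail(4) 'db': from fail(3)=0 chase 'b': 0 ⇒ 1;  out=∅∪out(1)=∅
  fail(7) 'ab': from fail(6)=0 chase 'b': 0 ⇒ 1;  out=∅∪out(1)=∅
  fail(9) 'ae': from fail(6)=0 chase 'e': 0 ⇒ 0;  out=∅∪out(0)=∅
  fail(11) 'de': from fail(3)=0 chase 'e': 0 ⇒ 0;  out=∅∪out(0)=∅
  fail(15) 'aa': from fail(6)=0 chase 'a': 0 ⇒ 6;  out=∅∪out(6)=∅
  fail(18) 'bc': from fail(1)=0 chase 'c': 0 ⇒ 0;  out={7}∪out(0)={7}
  fail(5) 'dba': from fail(4)=1 chase 'a': 1 ⇒ 2;  out={1}∪out(2)={0,1}
  fail(8) 'abc': from fail(7)=1 chase 'c': 1 ⇒ 18;  out={2}∪out(18)={2,7}
  fail(10) 'aeb': from fail(9)=0 chase 'b': 0 ⇒ 1;  out={4}∪out(1)={4}
  fail(12) 'dea': from fail(11)=0 chase 'a': 0 ⇒ 6;  out=∅∪out(6)=∅
  fail(16) 'aab': from fail(15)=6 chase 'b': 6 ⇒ 7;  out=∅∪out(7)=∅
  fail(13) 'dead': from fail(12)=6 chase 'd': 6→0 ⇒ 3;  out=∅∪out(3)={3}
  fail(17) 'aabc': from fail(16)=7 chase 'c': 7 ⇒ 8;  out={6}∪out(8)={2,6,7}
  fail(14) 'deade': from fail(13)=3 chase 'e': 3 ⇒ 11;  out={5}∪out(11)={5}

Run:
pos 0 'd': at 3  emit P3@[0:0]
pos 1 'b': at 4
pos 2 'e': at 0 (via fail)
pos 3 'd': at 3  emit P3@[3:3]
pos 4 'c': at 0 (via fail)
pos 5 'e': at 0
pos 6 'e': at 0
pos 7 'b': at 1
pos 8 'a': at 2  emit P0@[7:8]
pos 9 'd': at 3 (via fail)  emit P3@[9:9]
pos 10 'e': at 11
pos 11 'a': at 12
pos 12 'd': at 13  emit P3@[12:12]
pos 13 'e': at 14  emit P5@[9:13]
pos 14 'c': at 0 (via fail)
pos 15 'e': at 0
pos 16 'a': at 6
pos 17 'e': at 9
pos 18 'd': at 3 (via fail)  emit P3@[18:18]
pos 19 'd': at 3 (via fail)  emit P3@[19:19]
pos 20 'e': at 11
pos 21 'a': at 12
pos 22 'd': at 13  emit P3@[22:22]
pos 23 'e': at 14  emit P5@[19:23]
pos 24 'a': at 12 (via fail)
pos 25 'e': at 9 (via fail)
pos 26 'b': at 10  emit P4@[24:26]
pos 27 'a': at 2 (via fail)  emit P0@[26:27]
pos 28 'd': at 3 (via fail)  emit P3@[28:28]
pos 29 'd': at 3 (via fail)  emit P3@[29:29]
pos 30 'b': at 4
pos 31 'a': at 5  emit P0@[30:31],P1@[29:31]
pos 32 'b': at 7 (via fail)
pos 33 'c': at 8  emit P2@[31:33],P7@[32:33]
pos 34 'e': at 0 (via fail)
pos 35 'a': at 6
pos 36 'a': at 15
pos 37 'b': at 16
pos 38 'c': at 17  emit P2@[36:38],P6@[35:38],P7@[37:38]
pos 39 'd': at 3 (via fail)  emit P3@[39:39]
pos 40 'e': at 11
pos 41 'a': at 12
pos 42 'd': at 13  emit P3@[42:42]
pos 43 'e': at 14  emit P5@[39:43]
pos 44 'b': at 1 (via fail)
pos 45 'c': at 18  emit P7@[44:45]
pos 46 'a': at 6 (via fail)
pos 47 'a': at 15
pos 48 'b': at 16
pos 49 'c': at 17  emit P2@[47:49],P6@[46:49],P7@[48:49]
pos 50 'c': at 0 (via fail)
pos 51 'c': at 0
pos 52 'b': at 1
pos 53 'b': at 1 (via fail)
pos 54 'd': at 3 (via fail)  emit P3@[54:54]
pos 55 'e': at 11
pos 56 'a': at 12
pos 57 'd': at 13  emit P3@[57:57]
pos 58 'e': at 14  emit P5@[54:58]
pos 59 'b': at 1 (via fail)
pos 60 'c': at 18  emit P7@[59:60]
pos 61 'e': at 0 (via fail)
pos 62 'a': at 6
pos 63 'a': at 15
pos 64 'b': at 16
pos 65 'c': at 17  emit P2@[63:65],P6@[62:65],P7@[64:65]
pos 66 'a': at 6 (via fail)
pos 67 'b': at 7
pos 68 'c': at 8  emit P2@[66:68],P7@[67:68]
pos 69 'e': at 0 (via fail)
pos 70 'a': at 6
pos 71 'e': at 9
pos 72 'b': at 10  emit P4@[70:72]
pos 73 'e': at 0 (via fail)
pos 74 'b': at 1
pos 75 'a': at 2  emit P0@[74:75]
pos 76 'a': at 15 (via fail)
pos 77 'b': at 16
pos 78 'c': at 17  emit P2@[76:78],P6@[75:78],P7@[77:78]

All matches (sorted): [[0,3],[3,3],[8,0],[9,3],[12,3],[13,5],[18,3],[19,3],[22,3],[23,5],[26,4],[27,0],[28,3],[29,3],[31,0],[31,1],[33,2],[33,7],[38,2],[38,6],[38,7],[39,3],[42,3],[43,5],[45,7],[49,2],[49,6],[49,7],[54,3],[57,3],[58,5],[60,7],[65,2],[65,6],[65,7],[68,2],[68,7],[72,4],[75,0],[78,2],[78,6],[78,7]]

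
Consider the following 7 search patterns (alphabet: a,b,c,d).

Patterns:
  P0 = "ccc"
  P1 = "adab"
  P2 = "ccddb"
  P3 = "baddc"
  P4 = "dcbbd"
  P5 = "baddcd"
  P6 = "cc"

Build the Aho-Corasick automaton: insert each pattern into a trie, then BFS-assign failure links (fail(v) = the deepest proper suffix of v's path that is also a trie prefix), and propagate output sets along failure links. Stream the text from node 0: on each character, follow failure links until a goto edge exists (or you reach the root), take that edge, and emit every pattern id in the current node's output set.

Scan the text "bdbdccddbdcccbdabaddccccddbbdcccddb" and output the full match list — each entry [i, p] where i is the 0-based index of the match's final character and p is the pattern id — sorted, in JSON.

Build automaton:
Trie (insert patterns):
  0='ε' goto a→4 b→11 c→1 d→16
  1='c' goto c→2
  2='cc' goto c→3 d→8  [P6 ends]
  3='ccc' goto ·  [P0 ends]
  4='a' goto d→5
  5='ad' goto a→6
  6='ada' goto b→7
  7='adab' goto ·  [P1 ends]
  8='ccd' goto d→9
  9='ccdd' goto b→10
  10='ccddb' goto ·  [P2 ends]
  11='b' goto a→12
  12='ba' goto d→13
  13='bad' goto d→14
  14='badd' goto c→15
  15='baddc' goto d→21  [P3 ends]
  16='d' goto c→17
  17='dc' goto b→18
  18='dcb' goto b→19
  19='dcbb' goto d→20
  20='dcbbd' goto ·  [P4 ends]
  21='baddcd' goto ·  [P5 ends]

BFS fail/out derivation:
  n1('c'): parent n0 fail=0; on 'c' 0 → fail=0;  out ∅∪∅=∅
  n4('a'): parent n0 fail=0; on 'a' 0 → fail=0;  out ∅∪∅=∅
  n11('b'): parent n0 fail=0; on 'b' 0 → fail=0;  out ∅∪∅=∅
  n16('d'): parent n0 fail=0; on 'd' 0 → fail=0;  out ∅∪∅=∅
  n2('cc'): parent n1 fail=0; on 'c' 0 → fail=1;  out {6}∪∅={6}
  n5('ad'): parent n4 fail=0; on 'd' 0 → fail=16;  out ∅∪∅=∅
  n12('ba'): parent n11 fail=0; on 'a' 0 → fail=4;  out ∅∪∅=∅
  n17('dc'): parent n16 fail=0; on 'c' 0 → fail=1;  out ∅∪∅=∅
  n3('ccc'): parent n2 fail=1; on 'c' 1 → fail=2;  out {0}∪{6}={0,6}
  n6('ada'): parent n5 fail=16; on 'a' 16→0 → fail=4;  out ∅∪∅=∅
  n8('ccd'): parent n2 fail=1; on 'd' 1→0 → fail=16;  out ∅∪∅=∅
  n13('bad'): parent n12 fail=4; on 'd' 4 → fail=5;  out ∅∪∅=∅
  n18('dcb'): parent n17 fail=1; on 'b' 1→0 → fail=11;  out ∅∪∅=∅
  n7('adab'): parent n6 fail=4; on 'b' 4→0 → fail=11;  out {1}∪∅={1}
  n9('ccdd'): parent n8 fail=16; on 'd' 16→0 → fail=16;  out ∅∪∅=∅
  n14('badd'): parent n13 fail=5; on 'd' 5→16→0 → fail=16;  out ∅∪∅=∅
  n19('dcbb'): parent n18 fail=11; on 'b' 11→0 → fail=11;  out ∅∪∅=∅
  n10('ccddb'): parent n9 fail=16; on 'b' 16→0 → fail=11;  out {2}∪∅={2}
  n15('baddc'): parent n14 fail=16; on 'c' 16 → fail=17;  out {3}∪∅={3}
  n20('dcbbd'): parent n19 fail=11; on 'd' 11→0 → fail=16;  out {4}∪∅={4}
  n21('baddcd'): parent n15 fail=17; on 'd' 17→1→0 → fail=16;  out {5}∪∅={5}

Scan:
pos 0 'b': at 11
pos 1 'd': at 16 ·f
pos 2 'b': at 11 ·f
pos 3 'd': at 16 ·f
pos 4 'c': at 17
pos 5 'c': at 2 ·f  → match P6@[4:5]
pos 6 'd': at 8
pos 7 'd': at 9
pos 8 'b': at 10  → match P2@[4:8]
pos 9 'd': at 16 ·f
pos 10 'c': at 17
pos 11 'c': at 2 ·f  → match P6@[10:11]
pos 12 'c': at 3  → match P0@[10:12],P6@[11:12]
pos 13 'b': at 11 ·f
pos 14 'd': at 16 ·f
pos 15 'a': at 4 ·f
pos 16 'b': at 11 ·f
pos 17 'a': at 12
pos 18 'd': at 13
pos 19 'd': at 14
pos 20 'c': at 15  → match P3@[16:20]
pos 21 'c': at 2 ·f  → match P6@[20:21]
pos 22 'c': at 3  → match P0@[20:22],P6@[21:22]
pos 23 'c': at 3 ·f  → match P0@[21:23],P6@[22:23]
pos 24 'd': at 8 ·f
pos 25 'd': at 9
pos 26 'b': at 10  → match P2@[22:26]
pos 27 'b': at 11 ·f
pos 28 'd': at 16 ·f
pos 29 'c': at 17
pos 30 'c': at 2 ·f  → match P6@[29:30]
pos 31 'c': at 3  → match P0@[29:31],P6@[30:31]
pos 32 'd': at 8 ·f
pos 33 'd': at 9
pos 34 'b': at 10  → match P2@[30:34]

Result: [[5,6],[8,2],[11,6],[12,0],[12,6],[20,3],[21,6],[22,0],[22,6],[23,0],[23,6],[26,2],[30,6],[31,0],[31,6],[34,2]]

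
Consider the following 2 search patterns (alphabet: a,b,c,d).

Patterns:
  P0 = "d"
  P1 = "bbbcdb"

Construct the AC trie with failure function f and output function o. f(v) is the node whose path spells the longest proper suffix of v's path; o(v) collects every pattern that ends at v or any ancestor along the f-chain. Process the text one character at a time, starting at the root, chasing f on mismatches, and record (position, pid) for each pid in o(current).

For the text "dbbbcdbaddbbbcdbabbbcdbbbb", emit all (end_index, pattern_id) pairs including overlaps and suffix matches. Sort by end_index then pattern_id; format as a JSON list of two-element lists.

Build:
Trie nodes:
  0='ε' goto b→2 d→1
  1='d' goto ·  [P0 ends]
  2='b' goto b→3
  3='bb' goto b→4
  4='bbb' goto c→5
  5='bbbc' goto d→6
  6='bbbcd' goto b→7
  7='bbbcdb' goto ·  [P1 ends]

BFS fail/out derivation:
  n1('d'): parent n0 fail=0; on 'd' 0 → fail=0;  out {0}∪∅={0}
  n2('b'): parent n0 fail=0; on 'b' 0 → fail=0;  out ∅∪∅=∅
  n3('bb'): parent n2 fail=0; on 'b' 0 → fail=2;  out ∅∪∅=∅
  n4('bbb'): parent n3 fail=2; on 'b' 2 → fail=3;  out ∅∪∅=∅
  n5('bbbc'): parent n4 fail=3; on 'c' 3→2→0 → fail=0;  out ∅∪∅=∅
  n6('bbbcd'): parent n5 fail=0; on 'd' 0 → fail=1;  out ∅∪{0}={0}
  n7('bbbcdb'): parent n6 fail=1; on 'b' 1→0 → fail=2;  out {1}∪∅={1}

Run:
i=0 'd': node 0→1  emit P0@[0:0]
i=1 'b': node 1→2 (fail-walked)
i=2 'b': node 2→3
i=3 'b': node 3→4
i=4 'c': node 4→5
i=5 'd': node 5→6  emit P0@[5:5]
i=6 'b': node 6→7  emit P1@[1:6]
i=7 'a': node 7→0 (fail-walked)
i=8 'd': node 0→1  emit P0@[8:8]
i=9 'd': node 1→1 (fail-walked)  emit P0@[9:9]
i=10 'b': node 1→2 (fail-walked)
i=11 'b': node 2→3
i=12 'b': node 3→4
i=13 'c': node 4→5
i=14 'd': node 5→6  emit P0@[14:14]
i=15 'b': node 6→7  emit P1@[10:15]
i=16 'a': node 7→0 (fail-walked)
i=17 'b': node 0→2
i=18 'b': node 2→3
i=19 'b': node 3→4
i=20 'c': node 4→5
i=21 'd': node 5→6  emit P0@[21:21]
i=22 'b': node 6→7  emit P1@[17:22]
i=23 'b': node 7→3 (fail-walked)
i=24 'b': node 3→4
i=25 'b': node 4→4 (fail-walked)

Result: [[0,0],[5,0],[6,1],[8,0],[9,0],[14,0],[15,1],[21,0],[22,1]]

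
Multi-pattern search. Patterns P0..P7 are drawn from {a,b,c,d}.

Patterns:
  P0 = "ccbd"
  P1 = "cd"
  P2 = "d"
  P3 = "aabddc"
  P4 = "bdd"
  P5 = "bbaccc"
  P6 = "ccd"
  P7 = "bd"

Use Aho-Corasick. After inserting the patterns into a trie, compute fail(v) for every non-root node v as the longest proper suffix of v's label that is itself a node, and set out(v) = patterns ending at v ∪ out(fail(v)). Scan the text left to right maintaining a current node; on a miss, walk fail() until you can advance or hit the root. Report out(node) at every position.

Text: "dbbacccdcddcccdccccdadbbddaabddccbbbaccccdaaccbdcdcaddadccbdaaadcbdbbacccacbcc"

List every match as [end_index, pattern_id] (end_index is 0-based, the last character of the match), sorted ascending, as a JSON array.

Construct AC machine:
Trie (insert patterns):
  0='ε' goto a→7 b→13 c→1 d→6
  1='c' goto c→2 d→5
  2='cc' goto b→3 d→21
  3='ccb' goto d→4
  4='ccbd' goto ·  ←P0
  5='cd' goto ·  ←P1
  6='d' goto ·  ←P2
  7='a' goto a→8
  8='aa' goto b→9
  9='aab' goto d→10
  10='aabd' goto d→11
  11='aabdd' goto c→12
  12='aabddc' goto ·  ←P3
  13='b' goto b→16 d→14
  14='bd' goto d→15  ←P7
  15='bdd' goto ·  ←P4
  16='bb' goto a→17
  17='bba' goto c→18
  18='bbac' goto c→19
  19='bbacc' goto c→20
  20='bbaccc' goto ·  ←P5
  21='ccd' goto ·  ←P6

Failure links (BFS by depth):
  n1('c'): parent n0 fail=0; on 'c' 0 → fail=0;  out ∅∪∅=∅
  n6('d'): parent n0 fail=0; on 'd' 0 → fail=0;  out {2}∪∅={2}
  n7('a'): parent n0 fail=0; on 'a' 0 → fail=0;  out ∅∪∅=∅
  n13('b'): parent n0 fail=0; on 'b' 0 → fail=0;  out ∅∪∅=∅
  n2('cc'): parent n1 fail=0; on 'c' 0 → fail=1;  out ∅∪∅=∅
  n5('cd'): parent n1 fail=0; on 'd' 0 → fail=6;  out {1}∪{2}={1,2}
  n8('aa'): parent n7 fail=0; on 'a' 0 → fail=7;  out ∅∪∅=∅
  n14('bd'): parent n13 fail=0; on 'd' 0 → fail=6;  out {7}∪{2}={2,7}
  n16('bb'): parent n13 fail=0; on 'b' 0 → fail=13;  out ∅∪∅=∅
  n3('ccb'): parent n2 fail=1; on 'b' 1→0 → fail=13;  out ∅∪∅=∅
  n9('aab'): parent n8 fail=7; on 'b' 7→0 → fail=13;  out ∅∪∅=∅
  n15('bdd'): parent n14 fail=6; on 'd' 6→0 → fail=6;  out {4}∪{2}={2,4}
  n17('bba'): parent n16 fail=13; on 'a' 13→0 → fail=7;  out ∅∪∅=∅
  n21('ccd'): parent n2 fail=1; on 'd' 1 → fail=5;  out {6}∪{1,2}={1,2,6}
  n4('ccbd'): parent n3 fail=13; on 'd' 13 → fail=14;  out {0}∪{2,7}={0,2,7}
  n10('aabd'): parent n9 fail=13; on 'd' 13 → fail=14;  out ∅∪{2,7}={2,7}
  n18('bbac'): parent n17 fail=7; on 'c' 7→0 → fail=1;  out ∅∪∅=∅
  n11('aabdd'): parent n10 fail=14; on 'd' 14 → fail=15;  out ∅∪{2,4}={2,4}
  n19('bbacc'): parent n18 fail=1; on 'c' 1 → fail=2;  out ∅∪∅=∅
  n12('aabddc'): parent n11 fail=15; on 'c' 15→6→0 → fail=1;  out {3}∪∅={3}
  n20('bbaccc'): parent n19 fail=2; on 'c' 2→1 → fail=2;  out {5}∪∅={5}

Scan:
[0] read 'd'  n0⇒n6  ** P2@[0:0]
[1] read 'b'  n6⇒n13 (fail-walked)
[2] read 'b'  n13⇒n16
[3] read 'a'  n16⇒n17
[4] read 'c'  n17⇒n18
[5] read 'c'  n18⇒n19
[6] read 'c'  n19⇒n20  ** P5@[1:6]
[7] read 'd'  n20⇒n21 (fail-walked)  ** P1@[6:7],P2@[7:7],P6@[5:7]
[8] read 'c'  n21⇒n1 (fail-walked)
[9] read 'd'  n1⇒n5  ** P1@[8:9],P2@[9:9]
[10] read 'd'  n5⇒n6 (fail-walked)  ** P2@[10:10]
[11] read 'c'  n6⇒n1 (fail-walked)
[12] read 'c'  n1⇒n2
[13] read 'c'  n2⇒n2 (fail-walked)
[14] read 'd'  n2⇒n21  ** P1@[13:14],P2@[14:14],P6@[12:14]
[15] read 'c'  n21⇒n1 (fail-walked)
[16] read 'c'  n1⇒n2
[17] read 'c'  n2⇒n2 (fail-walked)
[18] read 'c'  n2⇒n2 (fail-walked)
[19] read 'd'  n2⇒n21  ** P1@[18:19],P2@[19:19],P6@[17:19]
[20] read 'a'  n21⇒n7 (fail-walked)
[21] read 'd'  n7⇒n6 (fail-walked)  ** P2@[21:21]
[22] read 'b'  n6⇒n13 (fail-walked)
[23] read 'b'  n13⇒n16
[24] read 'd'  n16⇒n14 (fail-walked)  ** P2@[24:24],P7@[23:24]
[25] read 'd'  n14⇒n15  ** P2@[25:25],P4@[23:25]
[26] read 'a'  n15⇒n7 (fail-walked)
[27] read 'a'  n7⇒n8
[28] read 'b'  n8⇒n9
[29] read 'd'  n9⇒n10  ** P2@[29:29],P7@[28:29]
[30] read 'd'  n10⇒n11  ** P2@[30:30],P4@[28:30]
[31] read 'c'  n11⇒n12  ** P3@[26:31]
[32] read 'c'  n12⇒n2 (fail-walked)
[33] read 'b'  n2⇒n3
[34] read 'b'  n3⇒n16 (fail-walked)
[35] read 'b'  n16⇒n16 (fail-walked)
[36] read 'a'  n16⇒n17
[37] read 'c'  n17⇒n18
[38] read 'c'  n18⇒n19
[39] read 'c'  n19⇒n20  ** P5@[34:39]
[40] read 'c'  n20⇒n2 (fail-walked)
[41] read 'd'  n2⇒n21  ** P1@[40:41],P2@[41:41],P6@[39:41]
[42] read 'a'  n21⇒n7 (fail-walked)
[43] read 'a'  n7⇒n8
[44] read 'c'  n8⇒n1 (fail-walked)
[45] read 'c'  n1⇒n2
[46] read 'b'  n2⇒n3
[47] read 'd'  n3⇒n4  ** P0@[44:47],P2@[47:47],P7@[46:47]
[48] read 'c'  n4⇒n1 (fail-walked)
[49] read 'd'  n1⇒n5  ** P1@[48:49],P2@[49:49]
[50] read 'c'  n5⇒n1 (fail-walked)
[51] read 'a'  n1⇒n7 (fail-walked)
[52] read 'd'  n7⇒n6 (fail-walked)  ** P2@[52:52]
[53] read 'd'  n6⇒n6 (fail-walked)  ** P2@[53:53]
[54] read 'a'  n6⇒n7 (fail-walked)
[55] read 'd'  n7⇒n6 (fail-walked)  ** P2@[55:55]
[56] read 'c'  n6⇒n1 (fail-walked)
[57] read 'c'  n1⇒n2
[58] read 'b'  n2⇒n3
[59] read 'd'  n3⇒n4  ** P0@[56:59],P2@[59:59],P7@[58:59]
[60] read 'a'  n4⇒n7 (fail-walked)
[61] read 'a'  n7⇒n8
[62] read 'a'  n8⇒n8 (fail-walked)
[63] read 'd'  n8⇒n6 (fail-walked)  ** P2@[63:63]
[64] read 'c'  n6⇒n1 (fail-walked)
[65] read 'b'  n1⇒n13 (fail-walked)
[66] read 'd'  n13⇒n14  ** P2@[66:66],P7@[65:66]
[67] read 'b'  n14⇒n13 (fail-walked)
[68] read 'b'  n13⇒n16
[69] read 'a'  n16⇒n17
[70] read 'c'  n17⇒n18
[71] read 'c'  n18⇒n19
[72] read 'c'  n19⇒n20  ** P5@[67:72]
[73] read 'a'  n20⇒n7 (fail-walked)
[74] read 'c'  n7⇒n1 (fail-walked)
[75] read 'b'  n1⇒n13 (fail-walked)
[76] read 'c'  n13⇒n1 (fail-walked)
[77] read 'c'  n1⇒n2

Result: [[0,2],[6,5],[7,1],[7,2],[7,6],[9,1],[9,2],[10,2],[14,1],[14,2],[14,6],[19,1],[19,2],[19,6],[21,2],[24,2],[24,7],[25,2],[25,4],[29,2],[29,7],[30,2],[30,4],[31,3],[39,5],[41,1],[41,2],[41,6],[47,0],[47,2],[47,7],[49,1],[49,2],[52,2],[53,2],[55,2],[59,0],[59,2],[59,7],[63,2],[66,2],[66,7],[72,5]]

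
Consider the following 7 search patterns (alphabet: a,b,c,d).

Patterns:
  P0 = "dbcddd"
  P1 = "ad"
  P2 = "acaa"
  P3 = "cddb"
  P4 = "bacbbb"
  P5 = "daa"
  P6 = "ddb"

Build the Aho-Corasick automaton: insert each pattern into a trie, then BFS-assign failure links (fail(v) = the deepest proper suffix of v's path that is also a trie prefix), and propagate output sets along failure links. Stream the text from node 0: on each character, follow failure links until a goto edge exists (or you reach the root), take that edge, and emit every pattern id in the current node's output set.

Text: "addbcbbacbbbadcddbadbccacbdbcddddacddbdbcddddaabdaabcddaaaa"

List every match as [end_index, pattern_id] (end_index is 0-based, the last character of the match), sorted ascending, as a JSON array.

Build:
Trie (insert patterns):
  n0 'ε': a→7 b→16 c→12 d→1
  n1 'd': a→22 b→2 d→24
  n2 'db': c→3
  n3 'dbc': d→4
  n4 'dbcd': d→5
  n5 'dbcdd': d→6
  n6 'dbcddd': ·  [P0 ends]
  n7 'a': c→9 d→8
  n8 'ad': ·  [P1 ends]
  n9 'ac': a→10
  n10 'aca': a→11
  n11 'acaa': ·  [P2 ends]
  n12 'c': d→13
  n13 'cd': d→14
  n14 'cdd': b→15
  n15 'cddb': ·  [P3 ends]
  n16 'b': a→17
  n17 'ba': c→18
  n18 'bac': b→19
  n19 'bacb': b→20
  n20 'bacbb': b→21
  n21 'bacbbb': ·  [P4 ends]
  n22 'da': a→23
  n23 'daa': ·  [P5 ends]
  n24 'dd': b→25
  n25 'ddb': ·  [P6 ends]

BFS fail/out derivation:
  n1('d'): parent n0 fail=0; on 'd' 0 → fail=0;  out ∅∪∅=∅
  n7('a'): parent n0 fail=0; on 'a' 0 → fail=0;  out ∅∪∅=∅
  n12('c'): parent n0 fail=0; on 'c' 0 → fail=0;  out ∅∪∅=∅
  n16('b'): parent n0 fail=0; on 'b' 0 → fail=0;  out ∅∪∅=∅
  n2('db'): parent n1 fail=0; on 'b' 0 → fail=16;  out ∅∪∅=∅
  n8('ad'): parent n7 fail=0; on 'd' 0 → fail=1;  out {1}∪∅={1}
  n9('ac'): parent n7 fail=0; on 'c' 0 → fail=12;  out ∅∪∅=∅
  n13('cd'): parent n12 fail=0; on 'd' 0 → fail=1;  out ∅∪∅=∅
  n17('ba'): parent n16 fail=0; on 'a' 0 → fail=7;  out ∅∪∅=∅
  n22('da'): parent n1 fail=0; on 'a' 0 → fail=7;  out ∅∪∅=∅
  n24('dd'): parent n1 fail=0; on 'd' 0 → fail=1;  out ∅∪∅=∅
  n3('dbc'): parent n2 fail=16; on 'c' 16→0 → fail=12;  out ∅∪∅=∅
  n10('aca'): parent n9 fail=12; on 'a' 12→0 → fail=7;  out ∅∪∅=∅
  n14('cdd'): parent n13 fail=1; on 'd' 1 → fail=24;  out ∅∪∅=∅
  n18('bac'): parent n17 fail=7; on 'c' 7 → fail=9;  out ∅∪∅=∅
  n23('daa'): parent n22 fail=7; on 'a' 7→0 → fail=7;  out {5}∪∅={5}
  n25('ddb'): parent n24 fail=1; on 'b' 1 → fail=2;  out {6}∪∅={6}
  n4('dbcd'): parent n3 fail=12; on 'd' 12 → fail=13;  out ∅∪∅=∅
  n11('acaa'): parent n10 fail=7; on 'a' 7→0 → fail=7;  out {2}∪∅={2}
  n15('cddb'): parent n14 fail=24; on 'b' 24 → fail=25;  out {3}∪{6}={3,6}
  n19('bacb'): parent n18 fail=9; on 'b' 9→12→0 → fail=16;  out ∅∪∅=∅
  n5('dbcdd'): parent n4 fail=13; on 'd' 13 → fail=14;  out ∅∪∅=∅
  n20('bacbb'): parent n19 fail=16; on 'b' 16→0 → fail=16;  out ∅∪∅=∅
  n6('dbcddd'): parent n5 fail=14; on 'd' 14→24→1 → fail=24;  out {0}∪∅={0}
  n21('bacbbb'): parent n20 fail=16; on 'b' 16→0 → fail=16;  out {4}∪∅={4}

Text stream:
i=0 'a': node 0→7
i=1 'd': node 7→8  → match P1@[0:1]
i=2 'd': node 8→24 ·f
i=3 'b': node 24→25  → match P6@[1:3]
i=4 'c': node 25→3 ·f
i=5 'b': node 3→16 ·f
i=6 'b': node 16→16 ·f
i=7 'a': node 16→17
i=8 'c': node 17→18
i=9 'b': node 18→19
i=10 'b': node 19→20
i=11 'b': node 20→21  → match P4@[6:11]
i=12 'a': node 21→17 ·f
i=13 'd': node 17→8 ·f  → match P1@[12:13]
i=14 'c': node 8→12 ·f
i=15 'd': node 12→13
i=16 'd': node 13→14
i=17 'b': node 14→15  → match P3@[14:17],P6@[15:17]
i=18 'a': node 15→17 ·f
i=19 'd': node 17→8 ·f  → match P1@[18:19]
i=20 'b': node 8→2 ·f
i=21 'c': node 2→3
i=22 'c': node 3→12 ·f
i=23 'a': node 12→7 ·f
i=24 'c': node 7→9
i=25 'b': node 9→16 ·f
i=26 'd': node 16→1 ·f
i=27 'b': node 1→2
i=28 'c': node 2→3
i=29 'd': node 3→4
i=30 'd': node 4→5
i=31 'd': node 5→6  → match P0@[26:31]
i=32 'd': node 6→24 ·f
i=33 'a': node 24→22 ·f
i=34 'c': node 22→9 ·f
i=35 'd': node 9→13 ·f
i=36 'd': node 13→14
i=37 'b': node 14→15  → match P3@[34:37],P6@[35:37]
i=38 'd': node 15→1 ·f
i=39 'b': node 1→2
i=40 'c': node 2→3
i=41 'd': node 3→4
i=42 'd': node 4→5
i=43 'd': node 5→6  → match P0@[38:43]
i=44 'd': node 6→24 ·f
i=45 'a': node 24→22 ·f
i=46 'a': node 22→23  → match P5@[44:46]
i=47 'b': node 23→16 ·f
i=48 'd': node 16→1 ·f
i=49 'a': node 1→22
i=50 'a': node 22→23  → match P5@[48:50]
i=51 'b': node 23→16 ·f
i=52 'c': node 16→12 ·f
i=53 'd': node 12→13
i=54 'd': node 13→14
i=55 'a': node 14→22 ·f
i=56 'a': node 22→23  → match P5@[54:56]
i=57 'a': node 23→7 ·f
i=58 'a': node 7→7 ·f

Result: [[1,1],[3,6],[11,4],[13,1],[17,3],[17,6],[19,1],[31,0],[37,3],[37,6],[43,0],[46,5],[50,5],[56,5]]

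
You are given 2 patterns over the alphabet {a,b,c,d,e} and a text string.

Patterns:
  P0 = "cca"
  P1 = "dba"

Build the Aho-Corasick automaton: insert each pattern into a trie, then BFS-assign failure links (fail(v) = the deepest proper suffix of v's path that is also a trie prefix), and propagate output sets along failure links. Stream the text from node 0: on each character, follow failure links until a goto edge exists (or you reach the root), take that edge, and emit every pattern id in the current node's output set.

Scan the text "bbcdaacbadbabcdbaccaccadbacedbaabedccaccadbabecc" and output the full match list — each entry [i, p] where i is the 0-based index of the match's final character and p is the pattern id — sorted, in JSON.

Construct AC machine:
Trie (insert patterns):
  n0 'ε': c→1 d→4
  n1 'c': c→2
  n2 'cc': a→3
  n3 'cca': ·  [P0 ends]
  n4 'd': b→5
  n5 'db': a→6
  n6 'dba': ·  [P1 ends]

Failure links (BFS by depth):
  n1('c'): parent n0 fail=0; on 'c' 0 → fail=0;  out ∅∪∅=∅
  n4('d'): parent n0 fail=0; on 'd' 0 → fail=0;  out ∅∪∅=∅
  n2('cc'): parent n1 fail=0; on 'c' 0 → fail=1;  out ∅∪∅=∅
  n5('db'): parent n4 fail=0; on 'b' 0 → fail=0;  out ∅∪∅=∅
  n3('cca'): parent n2 fail=1; on 'a' 1→0 → fail=0;  out {0}∪∅={0}
  n6('dba'): parent n5 fail=0; on 'a' 0 → fail=0;  out {1}∪∅={1}

Run:
[0] read 'b'  n0⇒n0
[1] read 'b'  n0⇒n0
[2] read 'c'  n0⇒n1
[3] read 'd'  n1⇒n4 (via fail)
[4] read 'a'  n4⇒n0 (via fail)
[5] read 'a'  n0⇒n0
[6] read 'c'  n0⇒n1
[7] read 'b'  n1⇒n0 (via fail)
[8] read 'a'  n0⇒n0
[9] read 'd'  n0⇒n4
[10] read 'b'  n4⇒n5
[11] read 'a'  n5⇒n6  → match P1@[9:11]
[12] read 'b'  n6⇒n0 (via fail)
[13] read 'c'  n0⇒n1
[14] read 'd'  n1⇒n4 (via fail)
[15] read 'b'  n4⇒n5
[16] read 'a'  n5⇒n6  → match P1@[14:16]
[17] read 'c'  n6⇒n1 (via fail)
[18] read 'c'  n1⇒n2
[19] read 'a'  n2⇒n3  → match P0@[17:19]
[20] read 'c'  n3⇒n1 (via fail)
[21] read 'c'  n1⇒n2
[22] read 'a'  n2⇒n3  → match P0@[20:22]
[23] read 'd'  n3⇒n4 (via fail)
[24] read 'b'  n4⇒n5
[25] read 'a'  n5⇒n6  → match P1@[23:25]
[26] read 'c'  n6⇒n1 (via fail)
[27] read 'e'  n1⇒n0 (via fail)
[28] read 'd'  n0⇒n4
[29] read 'b'  n4⇒n5
[30] read 'a'  n5⇒n6  → match P1@[28:30]
[31] read 'a'  n6⇒n0 (via fail)
[32] read 'b'  n0⇒n0
[33] read 'e'  n0⇒n0
[34] read 'd'  n0⇒n4
[35] read 'c'  n4⇒n1 (via fail)
[36] read 'c'  n1⇒n2
[37] read 'a'  n2⇒n3  → match P0@[35:37]
[38] read 'c'  n3⇒n1 (via fail)
[39] read 'c'  n1⇒n2
[40] read 'a'  n2⇒n3  → match P0@[38:40]
[41] read 'd'  n3⇒n4 (via fail)
[42] read 'b'  n4⇒n5
[43] read 'a'  n5⇒n6  → match P1@[41:43]
[44] read 'b'  n6⇒n0 (via fail)
[45] read 'e'  n0⇒n0
[46] read 'c'  n0⇒n1
[47] read 'c'  n1⇒n2

Matches: [[11,1],[16,1],[19,0],[22,0],[25,1],[30,1],[37,0],[40,0],[43,1]]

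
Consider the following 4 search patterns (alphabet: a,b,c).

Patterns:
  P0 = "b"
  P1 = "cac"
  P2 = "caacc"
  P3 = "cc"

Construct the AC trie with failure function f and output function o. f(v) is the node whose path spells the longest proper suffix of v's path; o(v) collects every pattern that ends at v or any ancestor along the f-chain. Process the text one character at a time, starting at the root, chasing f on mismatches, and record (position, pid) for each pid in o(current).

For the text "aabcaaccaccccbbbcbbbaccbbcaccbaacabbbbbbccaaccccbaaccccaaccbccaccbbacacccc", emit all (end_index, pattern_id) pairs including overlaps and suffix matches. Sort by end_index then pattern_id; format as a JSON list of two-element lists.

Build automaton:
Trie (insert patterns):
  n0 'ε': b→1 c→2
  n1 'b': ·  ←P0
  n2 'c': a→3 c→8
  n3 'ca': a→5 c→4
  n4 'cac': ·  ←P1
  n5 'caa': c→6
  n6 'caac': c→7
  n7 'caacc': ·  ←P2
  n8 'cc': ·  ←P3

Failure links (BFS by depth):
  n1('b'): parent n0 fail=0; on 'b' 0 → fail=0;  out {0}∪∅={0}
  n2('c'): parent n0 fail=0; on 'c' 0 → fail=0;  out ∅∪∅=∅
  n3('ca'): parent n2 fail=0; on 'a' 0 → fail=0;  out ∅∪∅=∅
  n8('cc'): parent n2 fail=0; on 'c' 0 → fail=2;  out {3}∪∅={3}
  n4('cac'): parent n3 fail=0; on 'c' 0 → fail=2;  out {1}∪∅={1}
  n5('caa'): parent n3 fail=0; on 'a' 0 → fail=0;  out ∅∪∅=∅
  n6('caac'): parent n5 fail=0; on 'c' 0 → fail=2;  out ∅∪∅=∅
  n7('caacc'): parent n6 fail=2; on 'c' 2 → fail=8;  out {2}∪{3}={2,3}

Scan:
pos 0 'a': at 0
pos 1 'a': at 0
pos 2 'b': at 1  ** P0@[2:2]
pos 3 'c': at 2 (via fail)
pos 4 'a': at 3
pos 5 'a': at 5
pos 6 'c': at 6
pos 7 'c': at 7  ** P2@[3:7],P3@[6:7]
pos 8 'a': at 3 (via fail)
pos 9 'c': at 4  ** P1@[7:9]
pos 10 'c': at 8 (via fail)  ** P3@[9:10]
pos 11 'c': at 8 (via fail)  ** P3@[10:11]
pos 12 'c': at 8 (via fail)  ** P3@[11:12]
pos 13 'b': at 1 (via fail)  ** P0@[13:13]
pos 14 'b': at 1 (via fail)  ** P0@[14:14]
pos 15 'b': at 1 (via fail)  ** P0@[15:15]
pos 16 'c': at 2 (via fail)
pos 17 'b': at 1 (via fail)  ** P0@[17:17]
pos 18 'b': at 1 (via fail)  ** P0@[18:18]
pos 19 'b': at 1 (via fail)  ** P0@[19:19]
pos 20 'a': at 0 (via fail)
pos 21 'c': at 2
pos 22 'c': at 8  ** P3@[21:22]
pos 23 'b': at 1 (via fail)  ** P0@[23:23]
pos 24 'b': at 1 (via fail)  ** P0@[24:24]
pos 25 'c': at 2 (via fail)
pos 26 'a': at 3
pos 27 'c': at 4  ** P1@[25:27]
pos 28 'c': at 8 (via fail)  ** P3@[27:28]
pos 29 'b': at 1 (via fail)  ** P0@[29:29]
pos 30 'a': at 0 (via fail)
pos 31 'a': at 0
pos 32 'c': at 2
pos 33 'a': at 3
pos 34 'b': at 1 (via fail)  ** P0@[34:34]
pos 35 'b': at 1 (via fail)  ** P0@[35:35]
pos 36 'b': at 1 (via fail)  ** P0@[36:36]
pos 37 'b': at 1 (via fail)  ** P0@[37:37]
pos 38 'b': at 1 (via fail)  ** P0@[38:38]
pos 39 'b': at 1 (via fail)  ** P0@[39:39]
pos 40 'c': at 2 (via fail)
pos 41 'c': at 8  ** P3@[40:41]
pos 42 'a': at 3 (via fail)
pos 43 'a': at 5
pos 44 'c': at 6
pos 45 'c': at 7  ** P2@[41:45],P3@[44:45]
pos 46 'c': at 8 (via fail)  ** P3@[45:46]
pos 47 'c': at 8 (via fail)  ** P3@[46:47]
pos 48 'b': at 1 (via fail)  ** P0@[48:48]
pos 49 'a': at 0 (via fail)
pos 50 'a': at 0
pos 51 'c': at 2
pos 52 'c': at 8  ** P3@[51:52]
pos 53 'c': at 8 (via fail)  ** P3@[52:53]
pos 54 'c': at 8 (via fail)  ** P3@[53:54]
pos 55 'a': at 3 (via fail)
pos 56 'a': at 5
pos 57 'c': at 6
pos 58 'c': at 7  ** P2@[54:58],P3@[57:58]
pos 59 'b': at 1 (via fail)  ** P0@[59:59]
pos 60 'c': at 2 (via fail)
pos 61 'c': at 8  ** P3@[60:61]
pos 62 'a': at 3 (via fail)
pos 63 'c': at 4  ** P1@[61:63]
pos 64 'c': at 8 (via fail)  ** P3@[63:64]
pos 65 'b': at 1 (via fail)  ** P0@[65:65]
pos 66 'b': at 1 (via fail)  ** P0@[66:66]
pos 67 'a': at 0 (via fail)
pos 68 'c': at 2
pos 69 'a': at 3
pos 70 'c': at 4  ** P1@[68:70]
pos 71 'c': at 8 (via fail)  ** P3@[70:71]
pos 72 'c': at 8 (via fail)  ** P3@[71:72]
pos 73 'c': at 8 (via fail)  ** P3@[72:73]

Result: [[2,0],[7,2],[7,3],[9,1],[10,3],[11,3],[12,3],[13,0],[14,0],[15,0],[17,0],[18,0],[19,0],[22,3],[23,0],[24,0],[27,1],[28,3],[29,0],[34,0],[35,0],[36,0],[37,0],[38,0],[39,0],[41,3],[45,2],[45,3],[46,3],[47,3],[48,0],[52,3],[53,3],[54,3],[58,2],[58,3],[59,0],[61,3],[63,1],[64,3],[65,0],[66,0],[70,1],[71,3],[72,3],[73,3]]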